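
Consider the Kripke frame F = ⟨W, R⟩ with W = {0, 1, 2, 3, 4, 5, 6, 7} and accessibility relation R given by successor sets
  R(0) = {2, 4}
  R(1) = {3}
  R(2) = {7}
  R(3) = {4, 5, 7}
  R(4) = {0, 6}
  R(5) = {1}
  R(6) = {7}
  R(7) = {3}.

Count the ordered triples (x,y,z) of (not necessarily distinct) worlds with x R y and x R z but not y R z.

22

Enumerating: (0,2,2), (0,2,4), (0,4,2), (0,4,4), (1,3,3), (2,7,7), (3,4,4), (3,4,5), (3,4,7), (3,5,4), (3,5,5), (3,5,7), … and 10 more.
Total: 22.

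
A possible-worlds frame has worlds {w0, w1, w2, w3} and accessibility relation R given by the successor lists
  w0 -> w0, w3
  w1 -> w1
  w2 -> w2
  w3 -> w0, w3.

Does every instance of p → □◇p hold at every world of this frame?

Axiom B corresponds to the accessibility relation being symmetric.
Symmetric: yes — every pair in R has its reverse in R.

Yes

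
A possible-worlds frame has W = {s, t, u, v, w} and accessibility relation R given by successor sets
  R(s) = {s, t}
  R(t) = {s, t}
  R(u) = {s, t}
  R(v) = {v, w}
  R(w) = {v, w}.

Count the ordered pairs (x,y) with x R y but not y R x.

Enumerating: (u,s), (u,t).

2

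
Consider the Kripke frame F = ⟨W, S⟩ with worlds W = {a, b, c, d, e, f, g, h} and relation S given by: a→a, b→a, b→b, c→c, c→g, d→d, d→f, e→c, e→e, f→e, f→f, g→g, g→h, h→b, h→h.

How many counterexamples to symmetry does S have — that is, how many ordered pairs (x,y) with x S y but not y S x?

Enumerating: (b,a), (c,g), (d,f), (e,c), (f,e), (g,h), (h,b).

7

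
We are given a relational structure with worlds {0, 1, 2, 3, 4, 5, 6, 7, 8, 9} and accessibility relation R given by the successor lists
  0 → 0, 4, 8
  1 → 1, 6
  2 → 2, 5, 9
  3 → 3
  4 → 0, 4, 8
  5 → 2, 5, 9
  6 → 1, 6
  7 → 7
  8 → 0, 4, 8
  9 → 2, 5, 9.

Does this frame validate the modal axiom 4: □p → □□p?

Yes

Axiom 4 corresponds to the accessibility relation being transitive.
Transitive: yes — every two-step R-path is closed by a direct edge.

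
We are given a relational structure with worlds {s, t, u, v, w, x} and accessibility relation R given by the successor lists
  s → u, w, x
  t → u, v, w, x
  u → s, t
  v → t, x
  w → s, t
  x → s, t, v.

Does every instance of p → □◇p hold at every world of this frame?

The schema B characterises exactly the symmetric frames.
Symmetric: yes — every pair in R has its reverse in R.

Yes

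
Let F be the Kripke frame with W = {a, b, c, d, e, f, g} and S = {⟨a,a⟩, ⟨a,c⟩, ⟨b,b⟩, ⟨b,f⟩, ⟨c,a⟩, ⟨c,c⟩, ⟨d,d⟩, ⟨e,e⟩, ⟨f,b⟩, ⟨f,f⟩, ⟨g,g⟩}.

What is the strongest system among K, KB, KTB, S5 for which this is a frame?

Symmetric (axiom B): yes — every pair in S has its reverse in S.
Reflexive (axiom T): yes — every world is S-related to itself.
Euclidean (axiom 5): yes — any two successors of a common world are S-related.
So F validates K, KB, KTB, S5. The strongest is S5.

S5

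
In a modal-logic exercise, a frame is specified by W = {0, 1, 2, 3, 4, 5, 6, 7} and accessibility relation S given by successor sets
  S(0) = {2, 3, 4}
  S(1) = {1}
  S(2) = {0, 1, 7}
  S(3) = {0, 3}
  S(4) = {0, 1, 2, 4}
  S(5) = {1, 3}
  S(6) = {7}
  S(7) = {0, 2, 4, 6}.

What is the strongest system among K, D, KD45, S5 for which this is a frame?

Serial (axiom D): yes — every world has a successor (e.g. 0 S 2).
Euclidean (axiom 5): no — 0 S 2 and 0 S 3, but not 2 S 3.
Transitive (axiom 4): no — 0 S 2 and 2 S 1, but not 0 S 1.
Reflexive (axiom T): no — 0 is not related to itself.
So F validates K, D; KD45 would additionally require S to be Euclidean and transitive. The strongest is D.

D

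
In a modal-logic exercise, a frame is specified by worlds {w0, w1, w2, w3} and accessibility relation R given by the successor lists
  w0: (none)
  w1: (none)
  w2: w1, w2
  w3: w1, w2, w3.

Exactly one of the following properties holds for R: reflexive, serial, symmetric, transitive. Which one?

Reflexive: no — w0 is not related to itself.
Serial: no — w0 has no R-successor.
Symmetric: no — w2 R w1 but not w1 R w2.
Transitive: yes — every two-step R-path is closed by a direct edge.
Only transitive holds.

transitive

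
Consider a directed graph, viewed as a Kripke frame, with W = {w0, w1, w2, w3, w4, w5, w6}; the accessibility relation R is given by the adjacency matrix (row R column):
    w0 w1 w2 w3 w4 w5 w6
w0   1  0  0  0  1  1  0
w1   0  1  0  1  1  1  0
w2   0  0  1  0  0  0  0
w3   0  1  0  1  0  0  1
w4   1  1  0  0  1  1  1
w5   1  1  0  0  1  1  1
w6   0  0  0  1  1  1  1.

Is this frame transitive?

No

Transitive: no — w0 R w4 and w4 R w1, but not w0 R w1.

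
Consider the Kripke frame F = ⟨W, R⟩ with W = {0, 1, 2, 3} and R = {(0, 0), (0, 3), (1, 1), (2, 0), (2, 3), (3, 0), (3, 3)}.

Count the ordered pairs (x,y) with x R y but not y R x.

Enumerating: (2,0), (2,3).

2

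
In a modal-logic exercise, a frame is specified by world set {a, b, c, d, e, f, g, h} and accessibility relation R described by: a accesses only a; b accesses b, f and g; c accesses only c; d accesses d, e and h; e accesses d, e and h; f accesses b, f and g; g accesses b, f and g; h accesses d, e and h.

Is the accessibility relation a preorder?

Reflexive: yes — every world is R-related to itself.
Transitive: yes — every two-step R-path is closed by a direct edge.
So R is a preorder.

Yes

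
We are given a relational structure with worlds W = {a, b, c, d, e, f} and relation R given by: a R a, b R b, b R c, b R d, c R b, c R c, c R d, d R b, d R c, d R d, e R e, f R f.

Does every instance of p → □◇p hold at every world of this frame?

By correspondence theory, B is valid on a frame iff R is symmetric.
Symmetric: yes — every pair in R has its reverse in R.

Yes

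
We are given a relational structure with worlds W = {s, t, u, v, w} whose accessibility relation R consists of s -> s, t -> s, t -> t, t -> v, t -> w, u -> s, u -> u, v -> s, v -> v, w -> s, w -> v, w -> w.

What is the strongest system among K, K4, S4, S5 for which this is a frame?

S4

Transitive (axiom 4): yes — every two-step R-path is closed by a direct edge.
Reflexive (axiom T): yes — every world is R-related to itself.
Euclidean (axiom 5): no — t R s and t R v, but not s R v.
So F validates K, K4, S4; S5 would additionally require R to be Euclidean. The strongest is S4.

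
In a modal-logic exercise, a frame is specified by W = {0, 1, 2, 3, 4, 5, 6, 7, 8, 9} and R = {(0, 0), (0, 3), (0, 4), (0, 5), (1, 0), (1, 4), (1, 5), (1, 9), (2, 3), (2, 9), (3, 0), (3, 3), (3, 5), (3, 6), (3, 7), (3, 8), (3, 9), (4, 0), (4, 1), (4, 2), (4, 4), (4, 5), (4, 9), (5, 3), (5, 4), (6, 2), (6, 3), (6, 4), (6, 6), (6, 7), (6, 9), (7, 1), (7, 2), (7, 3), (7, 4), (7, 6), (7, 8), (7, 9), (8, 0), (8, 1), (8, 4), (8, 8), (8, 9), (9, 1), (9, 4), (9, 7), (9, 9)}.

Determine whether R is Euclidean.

No

Euclidean: no — 0 R 3 and 0 R 4, but not 3 R 4.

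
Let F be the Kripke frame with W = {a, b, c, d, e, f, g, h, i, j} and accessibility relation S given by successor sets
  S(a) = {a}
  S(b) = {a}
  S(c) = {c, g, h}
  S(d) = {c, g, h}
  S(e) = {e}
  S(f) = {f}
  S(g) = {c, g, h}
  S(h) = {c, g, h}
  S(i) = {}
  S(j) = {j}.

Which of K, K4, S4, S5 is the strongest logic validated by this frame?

K4

Transitive (axiom 4): yes — every two-step S-path is closed by a direct edge.
Reflexive (axiom T): no — b is not related to itself.
Euclidean (axiom 5): yes — any two successors of a common world are S-related.
So F validates K, K4; S4 would additionally require S to be reflexive. The strongest is K4.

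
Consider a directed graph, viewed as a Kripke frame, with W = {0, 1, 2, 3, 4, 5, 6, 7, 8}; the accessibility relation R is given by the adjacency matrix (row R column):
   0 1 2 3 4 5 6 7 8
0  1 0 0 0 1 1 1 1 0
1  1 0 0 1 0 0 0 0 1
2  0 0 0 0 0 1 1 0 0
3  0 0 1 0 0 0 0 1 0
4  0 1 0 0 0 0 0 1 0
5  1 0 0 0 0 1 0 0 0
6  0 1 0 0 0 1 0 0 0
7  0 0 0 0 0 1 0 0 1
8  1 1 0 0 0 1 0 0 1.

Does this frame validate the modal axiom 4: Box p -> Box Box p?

The schema 4 characterises exactly the transitive frames.
Transitive: no — 0 R 4 and 4 R 1, but not 0 R 1.

No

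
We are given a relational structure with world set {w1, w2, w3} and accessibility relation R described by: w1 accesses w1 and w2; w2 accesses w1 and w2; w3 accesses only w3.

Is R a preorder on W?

Yes

Reflexive: yes — every world is R-related to itself.
Transitive: yes — every two-step R-path is closed by a direct edge.
So R is a preorder.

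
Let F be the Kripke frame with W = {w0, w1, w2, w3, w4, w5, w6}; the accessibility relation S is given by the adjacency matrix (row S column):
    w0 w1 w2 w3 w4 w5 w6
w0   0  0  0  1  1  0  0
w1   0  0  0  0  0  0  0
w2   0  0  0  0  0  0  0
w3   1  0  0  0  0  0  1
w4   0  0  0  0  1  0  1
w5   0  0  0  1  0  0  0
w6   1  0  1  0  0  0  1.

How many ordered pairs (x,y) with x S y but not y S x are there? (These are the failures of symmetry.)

6

Enumerating: (w0,w4), (w3,w6), (w4,w6), (w5,w3), (w6,w0), (w6,w2).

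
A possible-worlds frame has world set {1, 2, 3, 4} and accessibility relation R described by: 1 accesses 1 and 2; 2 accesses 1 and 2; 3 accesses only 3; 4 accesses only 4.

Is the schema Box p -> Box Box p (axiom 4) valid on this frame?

By correspondence theory, 4 is valid on a frame iff R is transitive.
Transitive: yes — every two-step R-path is closed by a direct edge.

Yes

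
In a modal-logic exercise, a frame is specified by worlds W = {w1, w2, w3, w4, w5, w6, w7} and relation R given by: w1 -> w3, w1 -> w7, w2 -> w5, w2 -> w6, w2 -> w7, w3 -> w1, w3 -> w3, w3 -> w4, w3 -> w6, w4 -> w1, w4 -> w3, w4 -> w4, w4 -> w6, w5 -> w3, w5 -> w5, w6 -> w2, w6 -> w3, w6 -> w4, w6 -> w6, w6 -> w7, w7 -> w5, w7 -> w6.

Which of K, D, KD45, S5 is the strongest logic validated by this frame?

Serial (axiom D): yes — every world has a successor (e.g. w1 R w3).
Euclidean (axiom 5): no — w1 R w3 and w1 R w7, but not w3 R w7.
Transitive (axiom 4): no — w1 R w3 and w3 R w4, but not w1 R w4.
Reflexive (axiom T): no — w1 is not related to itself.
So F validates K, D; KD45 would additionally require R to be Euclidean and transitive. The strongest is D.

D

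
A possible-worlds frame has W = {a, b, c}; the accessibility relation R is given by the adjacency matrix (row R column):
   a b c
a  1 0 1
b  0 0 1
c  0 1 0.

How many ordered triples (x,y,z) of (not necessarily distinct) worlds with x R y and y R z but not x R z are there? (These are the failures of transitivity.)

3

Enumerating: (a,c,b), (b,c,b), (c,b,c).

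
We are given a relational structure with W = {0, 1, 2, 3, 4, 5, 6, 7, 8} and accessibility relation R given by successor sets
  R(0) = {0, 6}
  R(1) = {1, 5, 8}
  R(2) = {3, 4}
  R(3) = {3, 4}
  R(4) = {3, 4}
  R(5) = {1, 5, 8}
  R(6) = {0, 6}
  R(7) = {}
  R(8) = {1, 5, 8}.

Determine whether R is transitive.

Transitive: yes — every two-step R-path is closed by a direct edge.

Yes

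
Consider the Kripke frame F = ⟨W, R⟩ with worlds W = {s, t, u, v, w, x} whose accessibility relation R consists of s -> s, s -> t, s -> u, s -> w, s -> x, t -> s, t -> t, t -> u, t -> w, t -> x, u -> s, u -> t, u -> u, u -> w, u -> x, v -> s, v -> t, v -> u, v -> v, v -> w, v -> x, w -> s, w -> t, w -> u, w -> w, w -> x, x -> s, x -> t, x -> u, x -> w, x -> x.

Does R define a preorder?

Reflexive: yes — every world is R-related to itself.
Transitive: yes — every two-step R-path is closed by a direct edge.
So R is a preorder.

Yes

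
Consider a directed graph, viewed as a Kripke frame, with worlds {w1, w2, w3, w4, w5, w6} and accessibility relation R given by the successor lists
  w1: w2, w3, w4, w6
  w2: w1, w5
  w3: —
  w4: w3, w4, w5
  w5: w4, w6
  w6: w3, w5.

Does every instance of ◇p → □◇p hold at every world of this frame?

By correspondence theory, 5 is valid on a frame iff R is Euclidean.
Euclidean: no — w1 R w2 and w1 R w3, but not w2 R w3.

No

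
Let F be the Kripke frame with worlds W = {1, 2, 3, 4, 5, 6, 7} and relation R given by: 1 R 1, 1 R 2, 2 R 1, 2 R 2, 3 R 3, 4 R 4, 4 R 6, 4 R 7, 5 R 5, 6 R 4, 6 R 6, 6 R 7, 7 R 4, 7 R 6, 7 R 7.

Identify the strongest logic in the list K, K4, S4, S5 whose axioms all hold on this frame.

S5

Transitive (axiom 4): yes — every two-step R-path is closed by a direct edge.
Reflexive (axiom T): yes — every world is R-related to itself.
Euclidean (axiom 5): yes — any two successors of a common world are R-related.
So F validates K, K4, S4, S5. The strongest is S5.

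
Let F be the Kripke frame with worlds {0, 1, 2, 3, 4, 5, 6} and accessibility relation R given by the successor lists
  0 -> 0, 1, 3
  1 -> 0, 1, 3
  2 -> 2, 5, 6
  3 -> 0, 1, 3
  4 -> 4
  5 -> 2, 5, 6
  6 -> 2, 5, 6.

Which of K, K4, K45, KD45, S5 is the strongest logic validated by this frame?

S5

Transitive (axiom 4): yes — every two-step R-path is closed by a direct edge.
Euclidean (axiom 5): yes — any two successors of a common world are R-related.
Serial (axiom D): yes — every world has a successor (e.g. 0 R 0).
Reflexive (axiom T): yes — every world is R-related to itself.
So F validates K, K4, K45, KD45, S5. The strongest is S5.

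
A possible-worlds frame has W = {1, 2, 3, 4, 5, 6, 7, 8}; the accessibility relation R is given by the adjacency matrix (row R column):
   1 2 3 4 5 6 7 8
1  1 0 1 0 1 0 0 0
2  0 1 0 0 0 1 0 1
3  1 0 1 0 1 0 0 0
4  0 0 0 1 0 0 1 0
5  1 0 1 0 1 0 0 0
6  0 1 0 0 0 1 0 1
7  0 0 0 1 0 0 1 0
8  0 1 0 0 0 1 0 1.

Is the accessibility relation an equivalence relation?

Reflexive: yes — every world is R-related to itself.
Symmetric: yes — every pair in R has its reverse in R.
Transitive: yes — every two-step R-path is closed by a direct edge.
So R is an equivalence relation.

Yes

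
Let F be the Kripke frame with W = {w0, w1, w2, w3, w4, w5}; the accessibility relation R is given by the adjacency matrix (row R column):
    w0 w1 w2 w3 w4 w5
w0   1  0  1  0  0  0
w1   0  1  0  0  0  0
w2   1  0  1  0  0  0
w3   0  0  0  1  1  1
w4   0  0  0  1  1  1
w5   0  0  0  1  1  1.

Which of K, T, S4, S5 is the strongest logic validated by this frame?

Reflexive (axiom T): yes — every world is R-related to itself.
Transitive (axiom 4): yes — every two-step R-path is closed by a direct edge.
Euclidean (axiom 5): yes — any two successors of a common world are R-related.
So F validates K, T, S4, S5. The strongest is S5.

S5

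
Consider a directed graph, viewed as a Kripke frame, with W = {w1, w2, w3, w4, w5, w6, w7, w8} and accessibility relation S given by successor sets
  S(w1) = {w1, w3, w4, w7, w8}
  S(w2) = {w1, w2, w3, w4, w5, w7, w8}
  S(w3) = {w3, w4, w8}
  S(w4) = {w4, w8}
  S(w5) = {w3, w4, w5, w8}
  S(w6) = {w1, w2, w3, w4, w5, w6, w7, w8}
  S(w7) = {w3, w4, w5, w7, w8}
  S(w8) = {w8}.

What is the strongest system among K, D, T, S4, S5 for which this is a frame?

T

Serial (axiom D): yes — every world has a successor (e.g. w1 S w1).
Reflexive (axiom T): yes — every world is S-related to itself.
Transitive (axiom 4): no — w1 S w7 and w7 S w5, but not w1 S w5.
Euclidean (axiom 5): no — w1 S w3 and w1 S w7, but not w3 S w7.
So F validates K, D, T; S4 would additionally require S to be transitive. The strongest is T.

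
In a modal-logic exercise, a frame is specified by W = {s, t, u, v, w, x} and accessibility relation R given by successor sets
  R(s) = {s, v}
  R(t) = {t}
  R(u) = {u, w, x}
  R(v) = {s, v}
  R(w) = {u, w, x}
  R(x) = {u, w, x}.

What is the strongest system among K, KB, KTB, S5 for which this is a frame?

Symmetric (axiom B): yes — every pair in R has its reverse in R.
Reflexive (axiom T): yes — every world is R-related to itself.
Euclidean (axiom 5): yes — any two successors of a common world are R-related.
So F validates K, KB, KTB, S5. The strongest is S5.

S5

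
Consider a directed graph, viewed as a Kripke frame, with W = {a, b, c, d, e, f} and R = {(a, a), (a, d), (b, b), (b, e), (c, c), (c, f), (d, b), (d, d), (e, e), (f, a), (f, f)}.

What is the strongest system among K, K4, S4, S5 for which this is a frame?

Transitive (axiom 4): no — a R d and d R b, but not a R b.
Reflexive (axiom T): yes — every world is R-related to itself.
Euclidean (axiom 5): no — a R d and a R a, but not d R a.
So F validates K; K4 would additionally require R to be transitive. The strongest is K.

K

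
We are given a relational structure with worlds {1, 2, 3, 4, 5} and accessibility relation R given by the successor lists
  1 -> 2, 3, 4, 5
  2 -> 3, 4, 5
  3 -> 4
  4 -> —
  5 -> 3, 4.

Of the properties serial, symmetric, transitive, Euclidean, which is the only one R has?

transitive

Serial: no — 4 has no R-successor.
Symmetric: no — 1 R 2 but not 2 R 1.
Transitive: yes — every two-step R-path is closed by a direct edge.
Euclidean: no — 1 R 3 and 1 R 2, but not 3 R 2.
Only transitive holds.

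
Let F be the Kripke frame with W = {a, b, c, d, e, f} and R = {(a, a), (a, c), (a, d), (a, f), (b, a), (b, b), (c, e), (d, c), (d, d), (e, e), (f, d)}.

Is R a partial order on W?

No

Reflexive: no — c is not related to itself.
Transitive: no — a R c and c R e, but not a R e.
Antisymmetric: yes — no distinct pair is related both ways.
So R is not a partial order.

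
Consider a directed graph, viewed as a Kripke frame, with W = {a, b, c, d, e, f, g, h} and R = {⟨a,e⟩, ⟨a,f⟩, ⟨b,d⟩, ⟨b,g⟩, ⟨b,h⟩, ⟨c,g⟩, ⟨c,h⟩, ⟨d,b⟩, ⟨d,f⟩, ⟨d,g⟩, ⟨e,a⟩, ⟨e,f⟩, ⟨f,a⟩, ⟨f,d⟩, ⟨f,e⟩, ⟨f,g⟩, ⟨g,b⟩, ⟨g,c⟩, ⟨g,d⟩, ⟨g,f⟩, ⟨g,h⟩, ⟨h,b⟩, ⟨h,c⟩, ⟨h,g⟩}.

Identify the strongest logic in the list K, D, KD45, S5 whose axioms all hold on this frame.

D

Serial (axiom D): yes — every world has a successor (e.g. a R e).
Euclidean (axiom 5): no — b R d and b R h, but not d R h.
Transitive (axiom 4): no — a R f and f R d, but not a R d.
Reflexive (axiom T): no — a is not related to itself.
So F validates K, D; KD45 would additionally require R to be Euclidean and transitive. The strongest is D.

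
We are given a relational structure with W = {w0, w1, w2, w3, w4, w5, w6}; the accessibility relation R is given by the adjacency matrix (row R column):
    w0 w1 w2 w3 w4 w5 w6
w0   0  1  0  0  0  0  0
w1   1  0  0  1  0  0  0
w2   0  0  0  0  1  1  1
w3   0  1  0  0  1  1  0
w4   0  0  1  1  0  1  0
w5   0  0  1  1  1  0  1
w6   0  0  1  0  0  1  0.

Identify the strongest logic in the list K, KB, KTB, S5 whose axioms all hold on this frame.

KB

Symmetric (axiom B): yes — every pair in R has its reverse in R.
Reflexive (axiom T): no — w0 is not related to itself.
Euclidean (axiom 5): no — w1 R w0 and w1 R w3, but not w0 R w3.
So F validates K, KB; KTB would additionally require R to be reflexive. The strongest is KB.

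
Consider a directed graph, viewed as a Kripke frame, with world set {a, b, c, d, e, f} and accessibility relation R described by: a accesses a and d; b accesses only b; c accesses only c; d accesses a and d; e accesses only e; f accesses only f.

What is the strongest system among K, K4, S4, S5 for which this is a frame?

Transitive (axiom 4): yes — every two-step R-path is closed by a direct edge.
Reflexive (axiom T): yes — every world is R-related to itself.
Euclidean (axiom 5): yes — any two successors of a common world are R-related.
So F validates K, K4, S4, S5. The strongest is S5.

S5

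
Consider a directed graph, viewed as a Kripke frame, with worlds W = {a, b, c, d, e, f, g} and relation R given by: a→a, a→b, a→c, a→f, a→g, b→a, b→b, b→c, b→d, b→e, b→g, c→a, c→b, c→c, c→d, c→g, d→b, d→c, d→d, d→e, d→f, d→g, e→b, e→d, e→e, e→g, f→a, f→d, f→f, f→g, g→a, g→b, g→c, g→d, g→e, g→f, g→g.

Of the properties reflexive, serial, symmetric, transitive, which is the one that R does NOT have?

Reflexive: yes — every world is R-related to itself.
Serial: yes — every world has a successor (e.g. a R a).
Symmetric: yes — every pair in R has its reverse in R.
Transitive: no — a R b and b R d, but not a R d.
Only transitive fails.

transitive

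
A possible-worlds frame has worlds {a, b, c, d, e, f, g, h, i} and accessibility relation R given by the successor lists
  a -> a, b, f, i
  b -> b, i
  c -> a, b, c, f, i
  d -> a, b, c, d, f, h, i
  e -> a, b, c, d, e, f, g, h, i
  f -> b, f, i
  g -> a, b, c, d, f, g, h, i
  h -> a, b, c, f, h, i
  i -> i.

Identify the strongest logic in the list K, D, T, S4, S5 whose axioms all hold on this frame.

S4

Serial (axiom D): yes — every world has a successor (e.g. a R a).
Reflexive (axiom T): yes — every world is R-related to itself.
Transitive (axiom 4): yes — every two-step R-path is closed by a direct edge.
Euclidean (axiom 5): no — a R b and a R f, but not b R f.
So F validates K, D, T, S4; S5 would additionally require R to be Euclidean. The strongest is S4.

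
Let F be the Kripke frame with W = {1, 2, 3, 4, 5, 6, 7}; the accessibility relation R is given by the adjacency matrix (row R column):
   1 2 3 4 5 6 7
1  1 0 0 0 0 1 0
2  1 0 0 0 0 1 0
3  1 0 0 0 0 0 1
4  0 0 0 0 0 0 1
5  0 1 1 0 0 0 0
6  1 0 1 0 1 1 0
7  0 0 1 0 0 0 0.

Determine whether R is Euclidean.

No

Euclidean: no — 3 R 1 and 3 R 7, but not 1 R 7.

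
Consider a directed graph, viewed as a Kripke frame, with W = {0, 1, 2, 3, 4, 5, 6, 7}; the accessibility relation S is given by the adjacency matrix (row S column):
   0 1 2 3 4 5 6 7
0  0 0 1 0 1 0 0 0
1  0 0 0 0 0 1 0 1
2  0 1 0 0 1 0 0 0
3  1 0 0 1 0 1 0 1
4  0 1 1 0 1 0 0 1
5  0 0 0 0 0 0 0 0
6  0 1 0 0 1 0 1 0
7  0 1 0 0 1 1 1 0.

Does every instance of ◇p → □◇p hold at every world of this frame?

No

Axiom 5 corresponds to the accessibility relation being Euclidean.
Euclidean: no — 1 S 5 and 1 S 7, but not 5 S 7.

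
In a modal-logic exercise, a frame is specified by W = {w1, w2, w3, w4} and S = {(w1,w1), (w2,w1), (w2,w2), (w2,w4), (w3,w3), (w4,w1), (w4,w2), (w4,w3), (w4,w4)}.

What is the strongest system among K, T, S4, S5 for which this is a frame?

T

Reflexive (axiom T): yes — every world is S-related to itself.
Transitive (axiom 4): no — w2 S w4 and w4 S w3, but not w2 S w3.
Euclidean (axiom 5): no — w2 S w1 and w2 S w4, but not w1 S w4.
So F validates K, T; S4 would additionally require S to be transitive. The strongest is T.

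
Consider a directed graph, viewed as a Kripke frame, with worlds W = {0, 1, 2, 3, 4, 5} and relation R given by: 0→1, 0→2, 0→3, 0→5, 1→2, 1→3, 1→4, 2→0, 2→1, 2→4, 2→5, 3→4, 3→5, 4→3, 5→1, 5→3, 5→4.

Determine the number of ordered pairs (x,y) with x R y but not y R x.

9

Enumerating: (0,1), (0,3), (0,5), (1,3), (1,4), (2,4), (2,5), (5,1), (5,4).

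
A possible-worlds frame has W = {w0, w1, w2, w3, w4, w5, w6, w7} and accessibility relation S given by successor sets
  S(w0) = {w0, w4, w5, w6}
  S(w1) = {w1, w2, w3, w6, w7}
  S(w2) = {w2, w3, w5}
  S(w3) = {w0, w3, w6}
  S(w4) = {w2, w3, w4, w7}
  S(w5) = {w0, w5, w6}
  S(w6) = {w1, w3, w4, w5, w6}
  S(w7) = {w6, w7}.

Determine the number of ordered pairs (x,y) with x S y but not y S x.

13

Enumerating: (w0,w4), (w0,w6), (w1,w2), (w1,w3), (w1,w7), (w2,w3), (w2,w5), (w3,w0), (w4,w2), (w4,w3), (w4,w7), (w6,w4), (w7,w6).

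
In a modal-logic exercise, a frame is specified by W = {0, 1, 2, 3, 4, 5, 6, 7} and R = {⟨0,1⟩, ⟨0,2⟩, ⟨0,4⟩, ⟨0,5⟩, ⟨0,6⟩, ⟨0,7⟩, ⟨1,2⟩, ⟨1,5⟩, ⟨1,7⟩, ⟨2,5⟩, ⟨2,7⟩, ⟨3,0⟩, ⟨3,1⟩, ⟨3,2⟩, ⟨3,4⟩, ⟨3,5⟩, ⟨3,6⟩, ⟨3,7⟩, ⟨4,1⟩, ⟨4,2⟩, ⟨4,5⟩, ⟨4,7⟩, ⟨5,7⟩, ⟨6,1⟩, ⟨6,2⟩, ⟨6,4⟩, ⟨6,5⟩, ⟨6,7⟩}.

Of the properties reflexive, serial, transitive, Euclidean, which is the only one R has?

transitive

Reflexive: no — 0 is not related to itself.
Serial: no — 7 has no R-successor.
Transitive: yes — every two-step R-path is closed by a direct edge.
Euclidean: no — 0 R 1 and 0 R 4, but not 1 R 4.
Only transitive holds.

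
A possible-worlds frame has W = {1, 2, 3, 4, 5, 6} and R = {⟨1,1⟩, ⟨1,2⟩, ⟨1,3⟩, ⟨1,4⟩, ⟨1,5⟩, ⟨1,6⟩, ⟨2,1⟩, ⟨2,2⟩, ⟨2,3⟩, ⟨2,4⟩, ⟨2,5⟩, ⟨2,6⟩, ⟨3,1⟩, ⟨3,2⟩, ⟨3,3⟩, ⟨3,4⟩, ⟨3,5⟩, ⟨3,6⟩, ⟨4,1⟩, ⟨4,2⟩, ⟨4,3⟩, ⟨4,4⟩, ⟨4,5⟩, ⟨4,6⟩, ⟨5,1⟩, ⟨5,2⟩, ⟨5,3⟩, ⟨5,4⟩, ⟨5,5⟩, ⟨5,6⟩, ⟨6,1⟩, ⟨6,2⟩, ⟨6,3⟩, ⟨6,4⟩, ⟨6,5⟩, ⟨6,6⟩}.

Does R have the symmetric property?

Yes

Symmetric: yes — every pair in R has its reverse in R.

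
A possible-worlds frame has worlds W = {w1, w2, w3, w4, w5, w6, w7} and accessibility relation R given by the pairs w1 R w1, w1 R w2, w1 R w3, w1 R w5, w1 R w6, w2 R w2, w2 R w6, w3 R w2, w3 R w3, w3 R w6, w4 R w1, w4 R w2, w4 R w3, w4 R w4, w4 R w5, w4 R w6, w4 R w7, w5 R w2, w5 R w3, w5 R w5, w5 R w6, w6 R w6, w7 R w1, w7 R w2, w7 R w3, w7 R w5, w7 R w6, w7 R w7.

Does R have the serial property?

Yes

Serial: yes — every world has a successor (e.g. w1 R w1).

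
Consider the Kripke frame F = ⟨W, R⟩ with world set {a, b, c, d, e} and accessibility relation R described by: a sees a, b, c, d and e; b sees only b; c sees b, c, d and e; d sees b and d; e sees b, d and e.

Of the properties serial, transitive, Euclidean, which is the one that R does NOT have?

Euclidean

Serial: yes — every world has a successor (e.g. a R a).
Transitive: yes — every two-step R-path is closed by a direct edge.
Euclidean: no — a R b and a R c, but not b R c.
Only Euclidean fails.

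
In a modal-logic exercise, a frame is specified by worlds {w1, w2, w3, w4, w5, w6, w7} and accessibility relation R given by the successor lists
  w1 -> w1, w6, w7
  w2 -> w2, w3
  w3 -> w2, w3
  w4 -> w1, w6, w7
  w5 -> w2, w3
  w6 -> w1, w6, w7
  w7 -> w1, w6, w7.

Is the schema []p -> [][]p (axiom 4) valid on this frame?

Axiom 4 corresponds to the accessibility relation being transitive.
Transitive: yes — every two-step R-path is closed by a direct edge.

Yes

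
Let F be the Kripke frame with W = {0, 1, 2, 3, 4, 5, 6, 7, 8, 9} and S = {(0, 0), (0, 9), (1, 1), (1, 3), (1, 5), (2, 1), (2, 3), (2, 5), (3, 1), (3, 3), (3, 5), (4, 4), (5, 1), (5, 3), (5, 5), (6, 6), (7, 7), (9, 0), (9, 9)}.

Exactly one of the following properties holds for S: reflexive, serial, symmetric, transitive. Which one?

transitive

Reflexive: no — 2 is not related to itself.
Serial: no — 8 has no S-successor.
Symmetric: no — 2 S 1 but not 1 S 2.
Transitive: yes — every two-step S-path is closed by a direct edge.
Only transitive holds.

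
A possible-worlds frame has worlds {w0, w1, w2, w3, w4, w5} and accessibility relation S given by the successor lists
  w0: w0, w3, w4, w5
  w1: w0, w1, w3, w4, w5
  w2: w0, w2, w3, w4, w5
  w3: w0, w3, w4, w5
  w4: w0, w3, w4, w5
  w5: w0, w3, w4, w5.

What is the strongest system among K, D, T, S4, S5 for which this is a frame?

Serial (axiom D): yes — every world has a successor (e.g. w0 S w0).
Reflexive (axiom T): yes — every world is S-related to itself.
Transitive (axiom 4): yes — every two-step S-path is closed by a direct edge.
Euclidean (axiom 5): no — w1 S w0 and w1 S w1, but not w0 S w1.
So F validates K, D, T, S4; S5 would additionally require S to be Euclidean. The strongest is S4.

S4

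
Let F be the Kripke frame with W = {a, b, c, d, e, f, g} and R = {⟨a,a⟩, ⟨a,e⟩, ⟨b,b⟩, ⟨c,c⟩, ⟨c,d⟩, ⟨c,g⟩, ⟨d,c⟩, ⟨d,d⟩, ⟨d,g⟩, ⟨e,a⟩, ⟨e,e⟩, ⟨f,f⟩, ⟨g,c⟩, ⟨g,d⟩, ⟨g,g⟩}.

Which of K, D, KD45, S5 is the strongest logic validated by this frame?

Serial (axiom D): yes — every world has a successor (e.g. a R a).
Euclidean (axiom 5): yes — any two successors of a common world are R-related.
Transitive (axiom 4): yes — every two-step R-path is closed by a direct edge.
Reflexive (axiom T): yes — every world is R-related to itself.
So F validates K, D, KD45, S5. The strongest is S5.

S5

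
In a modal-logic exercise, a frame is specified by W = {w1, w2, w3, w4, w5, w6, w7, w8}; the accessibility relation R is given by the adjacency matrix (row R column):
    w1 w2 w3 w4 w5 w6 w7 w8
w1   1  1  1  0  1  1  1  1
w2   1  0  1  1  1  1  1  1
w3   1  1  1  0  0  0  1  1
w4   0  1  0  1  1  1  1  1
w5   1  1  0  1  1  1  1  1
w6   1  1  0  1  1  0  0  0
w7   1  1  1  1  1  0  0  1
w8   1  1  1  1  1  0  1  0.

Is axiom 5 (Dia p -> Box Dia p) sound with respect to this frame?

No

Axiom 5 corresponds to the accessibility relation being Euclidean.
Euclidean: no — w1 R w3 and w1 R w5, but not w3 R w5.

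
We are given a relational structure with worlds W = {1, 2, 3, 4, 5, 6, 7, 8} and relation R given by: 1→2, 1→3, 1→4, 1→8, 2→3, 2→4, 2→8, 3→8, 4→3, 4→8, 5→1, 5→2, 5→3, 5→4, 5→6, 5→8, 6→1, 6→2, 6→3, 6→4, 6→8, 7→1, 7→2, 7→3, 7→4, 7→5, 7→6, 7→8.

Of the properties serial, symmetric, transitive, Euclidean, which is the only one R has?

Serial: no — 8 has no R-successor.
Symmetric: no — 1 R 2 but not 2 R 1.
Transitive: yes — every two-step R-path is closed by a direct edge.
Euclidean: no — 1 R 3 and 1 R 2, but not 3 R 2.
Only transitive holds.

transitive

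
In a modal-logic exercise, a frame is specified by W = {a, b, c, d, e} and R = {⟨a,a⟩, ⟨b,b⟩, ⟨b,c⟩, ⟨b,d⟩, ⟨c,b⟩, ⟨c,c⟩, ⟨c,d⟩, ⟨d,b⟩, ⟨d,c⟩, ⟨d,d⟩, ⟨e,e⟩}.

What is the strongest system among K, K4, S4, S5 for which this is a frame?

S5

Transitive (axiom 4): yes — every two-step R-path is closed by a direct edge.
Reflexive (axiom T): yes — every world is R-related to itself.
Euclidean (axiom 5): yes — any two successors of a common world are R-related.
So F validates K, K4, S4, S5. The strongest is S5.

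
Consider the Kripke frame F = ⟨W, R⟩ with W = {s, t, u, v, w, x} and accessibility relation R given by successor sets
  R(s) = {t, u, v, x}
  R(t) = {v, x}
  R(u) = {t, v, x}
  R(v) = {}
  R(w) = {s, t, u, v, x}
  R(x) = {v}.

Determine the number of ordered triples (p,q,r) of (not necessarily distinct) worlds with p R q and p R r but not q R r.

Enumerating: (s,t,t), (s,t,u), (s,u,u), (s,v,t), (s,v,u), (s,v,v), (s,v,x), (s,x,t), (s,x,u), (s,x,x), (t,v,v), (t,v,x), … and 23 more.
Total: 35.

35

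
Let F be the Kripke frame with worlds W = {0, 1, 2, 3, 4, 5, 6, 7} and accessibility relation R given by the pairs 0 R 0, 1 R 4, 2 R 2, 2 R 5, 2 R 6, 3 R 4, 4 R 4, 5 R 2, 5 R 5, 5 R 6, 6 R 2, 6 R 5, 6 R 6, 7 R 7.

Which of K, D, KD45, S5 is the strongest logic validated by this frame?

KD45

Serial (axiom D): yes — every world has a successor (e.g. 0 R 0).
Euclidean (axiom 5): yes — any two successors of a common world are R-related.
Transitive (axiom 4): yes — every two-step R-path is closed by a direct edge.
Reflexive (axiom T): no — 1 is not related to itself.
So F validates K, D, KD45; S5 would additionally require R to be reflexive. The strongest is KD45.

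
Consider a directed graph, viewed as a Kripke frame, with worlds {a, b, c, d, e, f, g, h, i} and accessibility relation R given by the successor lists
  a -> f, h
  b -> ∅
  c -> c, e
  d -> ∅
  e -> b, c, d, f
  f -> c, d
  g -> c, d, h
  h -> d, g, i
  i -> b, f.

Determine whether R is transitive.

Transitive: no — a R f and f R c, but not a R c.

No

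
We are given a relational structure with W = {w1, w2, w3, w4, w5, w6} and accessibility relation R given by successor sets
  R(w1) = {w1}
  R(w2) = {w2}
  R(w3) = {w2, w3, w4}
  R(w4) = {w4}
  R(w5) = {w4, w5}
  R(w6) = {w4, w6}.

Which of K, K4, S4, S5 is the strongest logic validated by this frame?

Transitive (axiom 4): yes — every two-step R-path is closed by a direct edge.
Reflexive (axiom T): yes — every world is R-related to itself.
Euclidean (axiom 5): no — w3 R w2 and w3 R w4, but not w2 R w4.
So F validates K, K4, S4; S5 would additionally require R to be Euclidean. The strongest is S4.

S4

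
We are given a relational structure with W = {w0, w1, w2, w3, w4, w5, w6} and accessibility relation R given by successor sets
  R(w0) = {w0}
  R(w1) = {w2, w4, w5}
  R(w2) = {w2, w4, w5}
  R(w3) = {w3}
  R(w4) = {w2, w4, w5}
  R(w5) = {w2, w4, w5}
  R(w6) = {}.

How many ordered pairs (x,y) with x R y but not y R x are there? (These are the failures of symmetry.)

3

Enumerating: (w1,w2), (w1,w4), (w1,w5).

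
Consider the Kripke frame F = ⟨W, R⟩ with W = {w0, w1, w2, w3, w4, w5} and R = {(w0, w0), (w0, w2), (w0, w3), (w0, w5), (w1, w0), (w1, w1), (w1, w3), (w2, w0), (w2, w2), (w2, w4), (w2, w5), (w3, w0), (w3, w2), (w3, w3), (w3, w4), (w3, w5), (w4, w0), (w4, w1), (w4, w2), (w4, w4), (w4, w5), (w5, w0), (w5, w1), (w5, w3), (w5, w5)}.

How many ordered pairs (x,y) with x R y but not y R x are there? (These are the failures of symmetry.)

Enumerating: (w1,w0), (w1,w3), (w2,w5), (w3,w2), (w3,w4), (w4,w0), (w4,w1), (w4,w5), (w5,w1).

9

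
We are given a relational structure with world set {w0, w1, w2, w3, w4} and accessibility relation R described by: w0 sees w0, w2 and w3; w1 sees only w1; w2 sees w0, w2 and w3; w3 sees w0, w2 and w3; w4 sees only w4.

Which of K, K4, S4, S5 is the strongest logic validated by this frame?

S5

Transitive (axiom 4): yes — every two-step R-path is closed by a direct edge.
Reflexive (axiom T): yes — every world is R-related to itself.
Euclidean (axiom 5): yes — any two successors of a common world are R-related.
So F validates K, K4, S4, S5. The strongest is S5.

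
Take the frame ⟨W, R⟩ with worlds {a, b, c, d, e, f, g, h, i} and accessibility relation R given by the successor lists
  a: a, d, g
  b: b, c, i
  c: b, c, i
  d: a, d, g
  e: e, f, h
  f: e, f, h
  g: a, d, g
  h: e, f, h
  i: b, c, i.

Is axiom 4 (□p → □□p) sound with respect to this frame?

The schema 4 characterises exactly the transitive frames.
Transitive: yes — every two-step R-path is closed by a direct edge.

Yes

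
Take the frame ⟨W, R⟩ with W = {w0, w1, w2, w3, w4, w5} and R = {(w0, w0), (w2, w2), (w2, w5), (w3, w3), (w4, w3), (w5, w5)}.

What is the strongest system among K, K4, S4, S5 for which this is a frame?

Transitive (axiom 4): yes — every two-step R-path is closed by a direct edge.
Reflexive (axiom T): no — w1 is not related to itself.
Euclidean (axiom 5): no — w2 R w5 and w2 R w2, but not w5 R w2.
So F validates K, K4; S4 would additionally require R to be reflexive. The strongest is K4.

K4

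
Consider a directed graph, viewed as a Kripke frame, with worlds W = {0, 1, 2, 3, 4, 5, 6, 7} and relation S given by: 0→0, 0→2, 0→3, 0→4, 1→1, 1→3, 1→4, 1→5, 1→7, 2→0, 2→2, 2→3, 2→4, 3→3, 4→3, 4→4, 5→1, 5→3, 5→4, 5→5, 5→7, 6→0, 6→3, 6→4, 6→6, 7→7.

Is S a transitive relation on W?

No

Transitive: no — 6 S 0 and 0 S 2, but not 6 S 2.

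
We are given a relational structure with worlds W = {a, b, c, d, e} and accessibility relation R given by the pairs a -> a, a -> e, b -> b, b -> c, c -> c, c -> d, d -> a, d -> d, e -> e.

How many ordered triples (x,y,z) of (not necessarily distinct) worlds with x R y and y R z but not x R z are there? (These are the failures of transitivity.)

Enumerating: (b,c,d), (c,d,a), (d,a,e).

3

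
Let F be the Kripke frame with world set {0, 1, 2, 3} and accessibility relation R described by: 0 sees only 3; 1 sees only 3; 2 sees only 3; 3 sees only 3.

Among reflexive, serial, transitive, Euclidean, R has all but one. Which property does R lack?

Reflexive: no — 0 is not related to itself.
Serial: yes — every world has a successor (e.g. 0 R 3).
Transitive: yes — every two-step R-path is closed by a direct edge.
Euclidean: yes — any two successors of a common world are R-related.
Only reflexive fails.

reflexive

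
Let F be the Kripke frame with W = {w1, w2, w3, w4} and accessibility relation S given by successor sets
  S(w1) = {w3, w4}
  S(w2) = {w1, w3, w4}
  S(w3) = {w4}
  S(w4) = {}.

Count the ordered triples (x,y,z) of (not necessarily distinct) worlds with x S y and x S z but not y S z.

Enumerating: (w1,w3,w3), (w1,w4,w3), (w1,w4,w4), (w2,w1,w1), (w2,w3,w1), (w2,w3,w3), (w2,w4,w1), (w2,w4,w3), (w2,w4,w4), (w3,w4,w4).

10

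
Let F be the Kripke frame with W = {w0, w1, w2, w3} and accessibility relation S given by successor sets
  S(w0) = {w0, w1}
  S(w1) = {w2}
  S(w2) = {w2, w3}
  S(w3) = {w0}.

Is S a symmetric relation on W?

No

Symmetric: no — w0 S w1 but not w1 S w0.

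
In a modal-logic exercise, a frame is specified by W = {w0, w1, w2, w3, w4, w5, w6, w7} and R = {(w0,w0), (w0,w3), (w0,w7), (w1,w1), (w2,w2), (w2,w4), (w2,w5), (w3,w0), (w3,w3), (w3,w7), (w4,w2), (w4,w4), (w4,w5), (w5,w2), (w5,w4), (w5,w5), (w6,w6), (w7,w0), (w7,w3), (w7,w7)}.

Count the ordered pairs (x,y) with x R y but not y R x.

R is symmetric; there are no such tuples.

0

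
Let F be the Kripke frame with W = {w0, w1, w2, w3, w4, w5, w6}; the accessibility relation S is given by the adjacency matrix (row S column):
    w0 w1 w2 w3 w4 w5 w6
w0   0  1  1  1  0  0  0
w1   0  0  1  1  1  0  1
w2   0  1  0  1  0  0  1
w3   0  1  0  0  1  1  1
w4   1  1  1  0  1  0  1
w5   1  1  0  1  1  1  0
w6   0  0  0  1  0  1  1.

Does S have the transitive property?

No

Transitive: no — w0 S w1 and w1 S w4, but not w0 S w4.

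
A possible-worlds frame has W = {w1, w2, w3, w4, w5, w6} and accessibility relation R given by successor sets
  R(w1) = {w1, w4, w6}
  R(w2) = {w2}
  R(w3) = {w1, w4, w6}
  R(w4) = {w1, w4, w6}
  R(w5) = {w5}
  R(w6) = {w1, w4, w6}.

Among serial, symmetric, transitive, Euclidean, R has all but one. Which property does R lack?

symmetric

Serial: yes — every world has a successor (e.g. w1 R w1).
Symmetric: no — w3 R w1 but not w1 R w3.
Transitive: yes — every two-step R-path is closed by a direct edge.
Euclidean: yes — any two successors of a common world are R-related.
Only symmetric fails.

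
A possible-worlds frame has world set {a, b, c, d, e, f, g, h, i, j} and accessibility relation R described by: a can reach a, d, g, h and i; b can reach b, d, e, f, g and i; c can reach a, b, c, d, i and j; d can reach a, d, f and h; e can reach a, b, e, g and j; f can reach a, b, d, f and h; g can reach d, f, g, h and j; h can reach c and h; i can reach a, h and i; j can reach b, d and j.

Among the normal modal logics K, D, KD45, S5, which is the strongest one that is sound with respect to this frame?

D

Serial (axiom D): yes — every world has a successor (e.g. a R a).
Euclidean (axiom 5): no — a R d and a R g, but not d R g.
Transitive (axiom 4): no — a R d and d R f, but not a R f.
Reflexive (axiom T): yes — every world is R-related to itself.
So F validates K, D; KD45 would additionally require R to be Euclidean and transitive. The strongest is D.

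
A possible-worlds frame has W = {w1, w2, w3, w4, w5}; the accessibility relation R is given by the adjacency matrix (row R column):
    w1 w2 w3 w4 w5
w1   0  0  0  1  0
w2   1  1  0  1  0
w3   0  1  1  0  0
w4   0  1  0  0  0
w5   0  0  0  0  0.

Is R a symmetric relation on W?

No

Symmetric: no — w1 R w4 but not w4 R w1.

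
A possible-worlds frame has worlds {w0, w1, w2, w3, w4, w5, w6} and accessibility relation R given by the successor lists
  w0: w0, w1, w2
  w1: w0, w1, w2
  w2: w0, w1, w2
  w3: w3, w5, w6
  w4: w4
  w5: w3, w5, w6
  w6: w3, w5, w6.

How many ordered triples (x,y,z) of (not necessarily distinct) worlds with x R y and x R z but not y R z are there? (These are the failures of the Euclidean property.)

0

R is Euclidean; there are no such tuples.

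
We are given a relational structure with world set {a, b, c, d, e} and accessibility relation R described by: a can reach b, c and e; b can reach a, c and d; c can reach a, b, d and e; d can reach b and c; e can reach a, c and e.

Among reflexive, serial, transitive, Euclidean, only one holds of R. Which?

serial

Reflexive: no — a is not related to itself.
Serial: yes — every world has a successor (e.g. a R b).
Transitive: no — a R b and b R d, but not a R d.
Euclidean: no — a R b and a R e, but not b R e.
Only serial holds.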